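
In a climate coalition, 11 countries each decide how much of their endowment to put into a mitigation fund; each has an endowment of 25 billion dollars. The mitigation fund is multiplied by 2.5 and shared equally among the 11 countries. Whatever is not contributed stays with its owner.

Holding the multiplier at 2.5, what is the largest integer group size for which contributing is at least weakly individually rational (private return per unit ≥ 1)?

Private return per unit is 2.5/(group size), which is ≥ 1 whenever the group size is ≤ 2.5.
The largest such integer is 2.

2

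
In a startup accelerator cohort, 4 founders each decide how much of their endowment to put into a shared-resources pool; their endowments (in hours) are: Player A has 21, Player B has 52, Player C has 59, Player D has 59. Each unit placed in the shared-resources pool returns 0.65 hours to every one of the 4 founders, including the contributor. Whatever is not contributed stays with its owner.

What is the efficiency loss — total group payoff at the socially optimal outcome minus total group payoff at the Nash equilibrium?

305.60 hours

The private return per contributed unit is 0.65 < 1 for everyone, so the Nash equilibrium is zero contribution and the group total is Σ E_j = 21 + 52 + 59 + 59 = 191.
Each contributed unit returns 2.600 to the group, so the social optimum is full contribution by everyone: group total = 2.600 × 191 = 496.60.
Efficiency loss = (2.600 − 1) × 191 = 305.60.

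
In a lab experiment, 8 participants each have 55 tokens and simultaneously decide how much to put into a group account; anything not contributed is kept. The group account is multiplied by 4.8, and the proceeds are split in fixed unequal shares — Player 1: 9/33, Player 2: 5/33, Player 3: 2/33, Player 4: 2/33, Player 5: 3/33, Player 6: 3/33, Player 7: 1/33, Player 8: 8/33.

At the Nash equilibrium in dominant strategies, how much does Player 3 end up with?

87.00 tokens

For player j, contributing a unit is worthwhile iff 4.8 × (j's share) ≥ 1, i.e. iff j's share is at least 0.2083.
Player 1 and Player 8 are above the threshold, contributing 55 each; the remaining 6 contribute 0. Total contributed: 110.
Player 3 keeps 55 and receives 4.8 × 110 × 2/33 = 32.00 from the group account, for a payoff of 87.00.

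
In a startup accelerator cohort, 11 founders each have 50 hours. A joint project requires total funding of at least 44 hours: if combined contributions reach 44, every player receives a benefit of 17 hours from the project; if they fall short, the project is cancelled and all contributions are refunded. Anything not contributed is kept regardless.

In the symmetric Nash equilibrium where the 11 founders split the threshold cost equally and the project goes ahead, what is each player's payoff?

63 hours

Equal share of the threshold: 44/11 = 4.
At this profile no one gains by cutting their contribution: any cut drops the total below 44, the project is cancelled, contributions are refunded, and the deviator ends with 50, which is less than 50 − 4 + 17 = 63. Contributing more than 4 just wastes the excess. So contributing exactly 4 is a best response.
Each player's payoff: 50 − 4 + 17 = 63.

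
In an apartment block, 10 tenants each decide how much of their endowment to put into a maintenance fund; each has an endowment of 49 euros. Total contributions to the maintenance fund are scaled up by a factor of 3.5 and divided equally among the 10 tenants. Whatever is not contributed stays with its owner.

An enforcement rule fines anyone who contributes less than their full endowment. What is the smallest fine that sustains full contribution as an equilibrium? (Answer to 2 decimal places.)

Given the others contribute fully, the best deviation is to contribute 0 (any partial contribution still incurs the fine and gives up units whose private return 0.3500 is below 1).
Deviating from 49 to 0 saves 49 euros but forfeits the deviator's share of the drop in the maintenance fund: 3.5/10 × 49 = 17.15.
So the deviation gain is 49 − 17.15 = 31.85, and the fine must be at least 31.85 euros to wipe it out.

31.85 euros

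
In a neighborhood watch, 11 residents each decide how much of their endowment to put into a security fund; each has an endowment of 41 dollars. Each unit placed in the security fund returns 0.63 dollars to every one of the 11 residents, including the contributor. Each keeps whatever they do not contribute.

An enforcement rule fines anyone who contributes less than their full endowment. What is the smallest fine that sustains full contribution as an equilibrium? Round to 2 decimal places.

Given the others contribute fully, the best deviation is to contribute 0 (any partial contribution still incurs the fine and gives up units whose private return 0.63 is below 1).
Deviating from 41 to 0 saves 41 dollars but forfeits the deviator's share of the drop in the security fund: 0.63 × 41 = 25.83.
So the deviation gain is 41 − 25.83 = 15.17, and the fine must be at least 15.17 dollars to wipe it out.

15.17 dollars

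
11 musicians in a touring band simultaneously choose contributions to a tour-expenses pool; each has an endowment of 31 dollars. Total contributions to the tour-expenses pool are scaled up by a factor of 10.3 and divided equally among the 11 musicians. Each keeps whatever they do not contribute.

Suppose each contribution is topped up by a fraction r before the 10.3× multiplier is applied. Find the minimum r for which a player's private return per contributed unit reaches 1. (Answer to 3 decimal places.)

With matching at rate r, one contributed unit becomes (1 + r) in the tour-expenses pool and returns 10.3 × (1 + r) / 11 to the contributor.
Setting this equal to 1: 1 + r = 11/10.3 = 1.0680.
So the minimum matching rate is r = 1.0680 − 1 = 0.068.

0.068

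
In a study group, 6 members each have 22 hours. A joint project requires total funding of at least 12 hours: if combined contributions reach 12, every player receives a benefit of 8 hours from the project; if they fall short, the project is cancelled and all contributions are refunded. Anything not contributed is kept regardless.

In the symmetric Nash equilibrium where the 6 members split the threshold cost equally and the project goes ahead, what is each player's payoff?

Equal share of the threshold: 12/6 = 2.
At this profile no one gains by cutting their contribution: any cut drops the total below 12, the project is cancelled, contributions are refunded, and the deviator ends with 22, which is less than 22 − 2 + 8 = 28. Contributing more than 2 just wastes the excess. So contributing exactly 2 is a best response.
Each player's payoff: 22 − 2 + 8 = 28.

28 hours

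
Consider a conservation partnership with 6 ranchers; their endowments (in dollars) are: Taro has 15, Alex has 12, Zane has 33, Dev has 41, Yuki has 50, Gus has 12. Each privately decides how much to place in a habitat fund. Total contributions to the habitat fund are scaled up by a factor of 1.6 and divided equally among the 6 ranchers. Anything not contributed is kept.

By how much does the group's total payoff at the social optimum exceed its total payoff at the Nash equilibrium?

97.80 dollars

The private return per contributed unit is 1.6/6 = 0.2667 < 1 for every player regardless of endowment, so the Nash equilibrium is zero contribution and the group total is Σ E_j = 15 + 12 + 33 + 41 + 50 + 12 = 163.
Each contributed unit returns 1.600 to the group, so the social optimum is full contribution by everyone: group total = 1.600 × 163 = 260.80.
Efficiency loss = (1.600 − 1) × 163 = 97.80.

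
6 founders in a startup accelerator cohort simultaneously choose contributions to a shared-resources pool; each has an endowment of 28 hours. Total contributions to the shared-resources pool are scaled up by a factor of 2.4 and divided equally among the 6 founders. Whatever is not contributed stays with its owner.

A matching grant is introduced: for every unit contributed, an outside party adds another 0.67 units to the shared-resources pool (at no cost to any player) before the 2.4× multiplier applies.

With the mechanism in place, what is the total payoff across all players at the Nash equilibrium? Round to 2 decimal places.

168.00 hours

With the mechanism, a contributed unit returns 2.4 × 1.67 / 6 = 0.6680 per unit of net cost — still below 1 — so contributing 0 remains dominant for every player.
Everyone keeps their endowment and the group total is 6 × 28 = 168.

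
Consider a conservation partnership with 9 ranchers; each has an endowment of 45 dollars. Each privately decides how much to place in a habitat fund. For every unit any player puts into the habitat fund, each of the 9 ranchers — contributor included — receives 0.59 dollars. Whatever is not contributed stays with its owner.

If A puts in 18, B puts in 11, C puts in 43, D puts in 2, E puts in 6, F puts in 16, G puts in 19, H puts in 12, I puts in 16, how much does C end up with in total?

86.37 dollars

Total contributed: 18 + 11 + 43 + 2 + 6 + 16 + 19 + 12 + 16 = 143.
Each receives 0.59 × 143 = 84.37 from the habitat fund.
C keeps 45 − 43 = 2, so C's payoff is 2 + 84.37 = 86.37.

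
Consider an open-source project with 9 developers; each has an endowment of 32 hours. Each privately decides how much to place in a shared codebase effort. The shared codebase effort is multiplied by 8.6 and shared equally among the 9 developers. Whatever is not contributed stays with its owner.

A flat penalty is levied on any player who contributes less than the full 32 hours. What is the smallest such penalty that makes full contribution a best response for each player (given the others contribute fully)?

Given the others contribute fully, the best deviation is to contribute 0 (any partial contribution still incurs the fine and gives up units whose private return 0.9556 is below 1).
Deviating from 32 to 0 saves 32 hours but forfeits the deviator's share of the drop in the shared codebase effort: 8.6/9 × 32 = 30.58.
So the deviation gain is 32 − 30.58 = 1.42, and the fine must be at least 1.42 hours to wipe it out.

1.42 hours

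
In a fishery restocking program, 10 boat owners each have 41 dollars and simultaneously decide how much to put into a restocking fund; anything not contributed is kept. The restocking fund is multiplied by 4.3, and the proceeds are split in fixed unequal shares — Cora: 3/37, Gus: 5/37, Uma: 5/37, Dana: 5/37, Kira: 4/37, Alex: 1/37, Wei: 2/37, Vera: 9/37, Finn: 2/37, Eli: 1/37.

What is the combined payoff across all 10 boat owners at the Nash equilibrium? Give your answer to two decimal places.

Each unit j contributes comes back to j as 4.3 × (j's share), so j prefers to contribute only if that share exceeds 1/4.3 = 0.2326; otherwise keeping the unit dominates.
Vera alone (share 9/37) is above the threshold, contributing 41; the remaining 9 contribute 0. Total contributed: 41.
The restocking fund pays out 4.3 × 41 = 176.30 in total (split across the unequal shares, but the aggregate is all that matters for the group sum).
The 9 free-riders keep 41 each, adding 369. Group total = 369 + 176.30 = 545.30.

545.30 dollars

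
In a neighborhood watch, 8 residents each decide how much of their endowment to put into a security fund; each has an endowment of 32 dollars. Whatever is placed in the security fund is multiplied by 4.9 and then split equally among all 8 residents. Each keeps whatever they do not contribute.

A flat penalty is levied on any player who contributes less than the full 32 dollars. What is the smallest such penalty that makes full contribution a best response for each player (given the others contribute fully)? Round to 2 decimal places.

12.40 dollars

Given the others contribute fully, the best deviation is to contribute 0 (any partial contribution still incurs the fine and gives up units whose private return 0.6125 is below 1).
Deviating from 32 to 0 saves 32 dollars but forfeits the deviator's share of the drop in the security fund: 4.9/8 × 32 = 19.60.
So the deviation gain is 32 − 19.60 = 12.40, and the fine must be at least 12.40 dollars to wipe it out.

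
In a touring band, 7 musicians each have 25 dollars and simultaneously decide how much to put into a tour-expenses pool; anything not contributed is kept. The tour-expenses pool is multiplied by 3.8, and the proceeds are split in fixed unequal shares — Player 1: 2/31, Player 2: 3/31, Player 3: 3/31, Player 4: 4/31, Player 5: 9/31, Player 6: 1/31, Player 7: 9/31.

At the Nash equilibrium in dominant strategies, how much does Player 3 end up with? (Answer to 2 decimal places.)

43.39 dollars

A player with share s gets back 3.8·s per unit contributed, so full contribution is dominant for anyone with s > 1/3.8 = 0.2632 and zero contribution is dominant for anyone below.
Player 5 and Player 7 are above the threshold, contributing 25 each; the remaining 5 contribute 0. Total contributed: 50.
Player 3 keeps 25 and receives 3.8 × 50 × 3/31 = 18.39 from the tour-expenses pool, for a payoff of 43.39.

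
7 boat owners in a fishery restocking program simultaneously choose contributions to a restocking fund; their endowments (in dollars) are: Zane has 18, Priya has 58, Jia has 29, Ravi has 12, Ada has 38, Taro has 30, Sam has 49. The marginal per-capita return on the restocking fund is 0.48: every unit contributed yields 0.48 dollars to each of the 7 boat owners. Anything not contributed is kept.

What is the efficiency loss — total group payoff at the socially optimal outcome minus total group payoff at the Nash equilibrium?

552.24 dollars

The private return per contributed unit is 0.48 < 1 for everyone, so the Nash equilibrium is zero contribution and the group total is Σ E_j = 18 + 58 + 29 + 12 + 38 + 30 + 49 = 234.
Each contributed unit returns 3.360 to the group, so the social optimum is full contribution by everyone: group total = 3.360 × 234 = 786.24.
Efficiency loss = (3.360 − 1) × 234 = 552.24.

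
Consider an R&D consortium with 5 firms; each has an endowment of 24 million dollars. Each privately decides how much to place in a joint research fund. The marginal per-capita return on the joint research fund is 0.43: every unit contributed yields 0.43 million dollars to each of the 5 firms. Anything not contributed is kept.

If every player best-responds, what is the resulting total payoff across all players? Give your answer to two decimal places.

120.00 million dollars

The private return per contributed unit is 0.43 < 1, so contributing 0 is dominant for every player. At the Nash equilibrium everyone keeps their 24, and the group total is 5 × 24 = 120.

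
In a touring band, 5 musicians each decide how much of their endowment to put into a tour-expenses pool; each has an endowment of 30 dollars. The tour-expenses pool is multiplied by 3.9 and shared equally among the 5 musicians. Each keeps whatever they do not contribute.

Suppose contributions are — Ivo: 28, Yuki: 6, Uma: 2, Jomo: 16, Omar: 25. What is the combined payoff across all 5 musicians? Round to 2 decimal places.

Total contributed: 28 + 6 + 2 + 16 + 25 = 77; total kept: 5 × 30 − 77 = 73.
The tour-expenses pool pays out 3.9 × 77 = 300.30 in aggregate.
Group total = 73 + 300.30 = 373.30.

373.30 dollars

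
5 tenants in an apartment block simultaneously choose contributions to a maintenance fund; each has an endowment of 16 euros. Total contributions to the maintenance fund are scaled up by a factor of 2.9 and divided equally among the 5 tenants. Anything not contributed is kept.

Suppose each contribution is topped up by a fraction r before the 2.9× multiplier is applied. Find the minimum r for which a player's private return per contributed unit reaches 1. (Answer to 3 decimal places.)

With matching at rate r, one contributed unit becomes (1 + r) in the maintenance fund and returns 2.9 × (1 + r) / 5 to the contributor.
Setting this equal to 1: 1 + r = 5/2.9 = 1.7241.
So the minimum matching rate is r = 1.7241 − 1 = 0.724.

0.724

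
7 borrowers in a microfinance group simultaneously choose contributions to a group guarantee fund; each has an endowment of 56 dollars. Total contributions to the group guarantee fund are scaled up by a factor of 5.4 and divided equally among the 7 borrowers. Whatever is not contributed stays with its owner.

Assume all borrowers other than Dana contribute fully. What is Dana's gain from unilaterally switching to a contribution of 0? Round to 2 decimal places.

12.80 dollars

Switching from a contribution of 56 to 0 lets Dana keep an extra 56 dollars, but lowers the group guarantee fund by 56, which costs Dana their own share of that drop: 5.4/7 × 56 = 43.20.
Net gain = 56 − 43.20 = 12.80. The private return per contributed unit (0.7714) is below 1, so free-riding is indeed the best response regardless of what the others do.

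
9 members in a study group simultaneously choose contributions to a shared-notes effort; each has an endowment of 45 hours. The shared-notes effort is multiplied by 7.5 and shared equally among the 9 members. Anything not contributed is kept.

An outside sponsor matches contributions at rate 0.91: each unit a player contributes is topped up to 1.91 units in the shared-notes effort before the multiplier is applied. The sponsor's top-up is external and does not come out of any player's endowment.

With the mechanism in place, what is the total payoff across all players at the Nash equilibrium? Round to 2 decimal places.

The effective private return per unit is now 7.5 × 1.91 / 9 = 1.5917 > 1, so every player's dominant strategy flips to full contribution.
So the Nash equilibrium is full contribution by all 9; the group earns 7.5 × 1.91 × 405 = 5801.63.

5801.63 hours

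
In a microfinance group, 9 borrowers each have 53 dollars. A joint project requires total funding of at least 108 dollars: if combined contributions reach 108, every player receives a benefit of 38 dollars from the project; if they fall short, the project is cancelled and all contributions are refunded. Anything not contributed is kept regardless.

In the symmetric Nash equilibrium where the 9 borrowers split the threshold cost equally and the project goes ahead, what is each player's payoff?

79 dollars

Equal share of the threshold: 108/9 = 12.
At this profile no one gains by cutting their contribution: any cut drops the total below 108, the project is cancelled, contributions are refunded, and the deviator ends with 53, which is less than 53 − 12 + 38 = 79. Contributing more than 12 just wastes the excess. So contributing exactly 12 is a best response.
Each player's payoff: 53 − 12 + 38 = 79.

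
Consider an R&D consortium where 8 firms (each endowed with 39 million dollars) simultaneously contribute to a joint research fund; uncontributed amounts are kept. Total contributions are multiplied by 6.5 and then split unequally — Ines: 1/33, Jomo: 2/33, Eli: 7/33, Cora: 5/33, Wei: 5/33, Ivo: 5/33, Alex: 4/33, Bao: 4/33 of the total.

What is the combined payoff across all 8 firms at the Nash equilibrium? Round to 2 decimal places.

For player j, contributing a unit is worthwhile iff 6.5 × (j's share) ≥ 1, i.e. iff j's share is at least 0.1538.
Eli alone (share 7/33) is above the threshold, contributing 39; the remaining 7 contribute 0. Total contributed: 39.
The joint research fund pays out 6.5 × 39 = 253.50 in total (split across the unequal shares, but the aggregate is all that matters for the group sum).
The 7 free-riders keep 39 each, adding 273. Group total = 273 + 253.50 = 526.50.

526.50 million dollars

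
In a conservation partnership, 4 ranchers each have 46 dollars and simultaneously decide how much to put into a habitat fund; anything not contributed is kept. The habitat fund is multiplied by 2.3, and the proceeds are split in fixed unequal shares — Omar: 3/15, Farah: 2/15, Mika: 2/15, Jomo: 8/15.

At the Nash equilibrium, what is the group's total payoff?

Each unit j contributes comes back to j as 2.3 × (j's share), so j prefers to contribute only if that share exceeds 1/2.3 = 0.4348; otherwise keeping the unit dominates.
The only share above 0.4348 is Jomo's 8/15, contributing 46; the remaining 3 contribute 0. Total contributed: 46.
The habitat fund pays out 2.3 × 46 = 105.80 in total (split across the unequal shares, but the aggregate is all that matters for the group sum).
The 3 free-riders keep 46 each, adding 138. Group total = 138 + 105.80 = 243.80.

243.80 dollars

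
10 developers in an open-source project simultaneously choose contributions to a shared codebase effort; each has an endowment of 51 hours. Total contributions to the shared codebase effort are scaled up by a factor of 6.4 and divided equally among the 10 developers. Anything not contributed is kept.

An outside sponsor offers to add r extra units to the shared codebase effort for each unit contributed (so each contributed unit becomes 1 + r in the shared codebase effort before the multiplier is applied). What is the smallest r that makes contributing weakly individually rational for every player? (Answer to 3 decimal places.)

0.563

With matching at rate r, one contributed unit becomes (1 + r) in the shared codebase effort and returns 6.4 × (1 + r) / 10 to the contributor.
Setting this equal to 1: 1 + r = 10/6.4 = 1.5625.
So the minimum matching rate is r = 1.5625 − 1 = 0.563.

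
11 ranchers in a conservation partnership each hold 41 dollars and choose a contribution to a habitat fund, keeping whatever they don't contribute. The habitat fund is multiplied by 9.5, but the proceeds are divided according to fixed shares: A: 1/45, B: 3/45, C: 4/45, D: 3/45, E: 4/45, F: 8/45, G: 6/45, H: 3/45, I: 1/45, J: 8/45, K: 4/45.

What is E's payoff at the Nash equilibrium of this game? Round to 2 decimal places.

144.87 dollars

A player with share s gets back 9.5·s per unit contributed, so full contribution is dominant for anyone with s > 1/9.5 = 0.1053 and zero contribution is dominant for anyone below.
F, G and J clear that bar, contributing 41 each; the remaining 8 contribute 0. Total contributed: 123.
E keeps 41 and receives 9.5 × 123 × 4/45 = 103.87 from the habitat fund, for a payoff of 144.87.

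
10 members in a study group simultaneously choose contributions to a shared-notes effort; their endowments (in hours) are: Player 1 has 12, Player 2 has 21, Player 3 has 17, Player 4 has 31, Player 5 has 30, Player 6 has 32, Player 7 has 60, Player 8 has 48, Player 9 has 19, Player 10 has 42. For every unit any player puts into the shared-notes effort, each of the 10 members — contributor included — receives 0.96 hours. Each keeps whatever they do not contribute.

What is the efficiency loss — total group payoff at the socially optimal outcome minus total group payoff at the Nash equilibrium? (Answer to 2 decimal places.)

The private return per contributed unit is 0.96 < 1 for everyone, so the Nash equilibrium is zero contribution and the group total is Σ E_j = 12 + 21 + 17 + 31 + 30 + 32 + 60 + 48 + 19 + 42 = 312.
Each contributed unit returns 9.600 to the group, so the social optimum is full contribution by everyone: group total = 9.600 × 312 = 2995.20.
Efficiency loss = (9.600 − 1) × 312 = 2683.20.

2683.20 hours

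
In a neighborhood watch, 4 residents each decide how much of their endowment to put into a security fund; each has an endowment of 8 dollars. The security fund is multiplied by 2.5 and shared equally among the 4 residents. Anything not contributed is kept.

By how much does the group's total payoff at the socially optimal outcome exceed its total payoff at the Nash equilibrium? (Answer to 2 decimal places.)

Each contributed unit returns 2.5/4 = 0.6250 to its contributor — below 1 — so contributing 0 is dominant for every player. At the Nash equilibrium everyone keeps their 8, and the group total is 4 × 8 = 32.
Each contributed unit returns 2.500 to the group as a whole (0.6250 to each of 4 players), which exceeds 1, so the social optimum is full contribution: group total = 2.500 × 32 = 80.00.
Efficiency loss = 80.00 − 32 = 48.00.

48.00 dollars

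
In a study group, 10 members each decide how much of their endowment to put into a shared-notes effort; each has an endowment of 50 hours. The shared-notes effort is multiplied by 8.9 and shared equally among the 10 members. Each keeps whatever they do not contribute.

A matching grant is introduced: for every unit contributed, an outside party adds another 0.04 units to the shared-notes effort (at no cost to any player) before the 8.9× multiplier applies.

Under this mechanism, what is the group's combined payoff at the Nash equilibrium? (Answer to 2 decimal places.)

With the mechanism, a contributed unit returns 8.9 × 1.04 / 10 = 0.9256 per unit of net cost — still below 1 — so contributing 0 remains dominant for every player.
At the Nash equilibrium no one contributes; group total payoff = 10 × 50 = 500.

500.00 hours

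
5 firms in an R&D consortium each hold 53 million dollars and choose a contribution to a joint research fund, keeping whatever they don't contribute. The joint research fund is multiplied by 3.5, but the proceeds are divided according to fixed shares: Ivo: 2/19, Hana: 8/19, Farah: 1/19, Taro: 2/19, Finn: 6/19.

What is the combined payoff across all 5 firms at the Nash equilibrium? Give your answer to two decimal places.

For player j, contributing a unit is worthwhile iff 3.5 × (j's share) ≥ 1, i.e. iff j's share is at least 0.2857.
The shares above 0.2857 belong to Hana and Finn, contributing 53 each; the remaining 3 contribute 0. Total contributed: 106.
The joint research fund pays out 3.5 × 106 = 371.00 in total (split across the unequal shares, but the aggregate is all that matters for the group sum).
The 3 free-riders keep 53 each, adding 159. Group total = 159 + 371.00 = 530.00.

530.00 million dollars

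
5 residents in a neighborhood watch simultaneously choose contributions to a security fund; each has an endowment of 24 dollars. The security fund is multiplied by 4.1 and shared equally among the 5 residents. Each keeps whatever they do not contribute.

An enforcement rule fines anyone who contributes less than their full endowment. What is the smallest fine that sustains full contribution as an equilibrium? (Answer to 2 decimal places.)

4.32 dollars

Given the others contribute fully, the best deviation is to contribute 0 (any partial contribution still incurs the fine and gives up units whose private return 0.8200 is below 1).
Deviating from 24 to 0 saves 24 dollars but forfeits the deviator's share of the drop in the security fund: 4.1/5 × 24 = 19.68.
So the deviation gain is 24 − 19.68 = 4.32, and the fine must be at least 4.32 dollars to wipe it out.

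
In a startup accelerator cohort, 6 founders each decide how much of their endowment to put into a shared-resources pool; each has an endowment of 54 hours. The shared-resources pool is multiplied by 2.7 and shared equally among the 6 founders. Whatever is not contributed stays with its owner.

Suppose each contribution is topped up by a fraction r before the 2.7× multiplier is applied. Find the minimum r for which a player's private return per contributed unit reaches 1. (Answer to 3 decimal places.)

With matching at rate r, one contributed unit becomes (1 + r) in the shared-resources pool and returns 2.7 × (1 + r) / 6 to the contributor.
Setting this equal to 1: 1 + r = 6/2.7 = 2.2222.
So the minimum matching rate is r = 2.2222 − 1 = 1.222.

1.222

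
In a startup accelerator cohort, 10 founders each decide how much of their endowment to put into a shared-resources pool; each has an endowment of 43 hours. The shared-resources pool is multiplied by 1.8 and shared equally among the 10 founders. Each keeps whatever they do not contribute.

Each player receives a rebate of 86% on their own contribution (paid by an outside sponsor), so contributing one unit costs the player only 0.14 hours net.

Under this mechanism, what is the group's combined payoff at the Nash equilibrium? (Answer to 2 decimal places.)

1143.80 hours

The effective private return per unit is now (1.8/10) / 0.14 = 1.2857 > 1, so every player's dominant strategy flips to full contribution.
At the Nash equilibrium everyone contributes 43. Group total payoff = 10 × (43 × 0.86 + 1.8 × 43) = 1143.80.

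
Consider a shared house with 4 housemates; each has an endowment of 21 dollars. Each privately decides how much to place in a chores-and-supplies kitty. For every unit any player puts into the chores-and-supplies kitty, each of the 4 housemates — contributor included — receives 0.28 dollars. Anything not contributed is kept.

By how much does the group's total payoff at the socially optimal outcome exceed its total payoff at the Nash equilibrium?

The private return per contributed unit is 0.28 < 1, so contributing 0 is dominant for every player. At the Nash equilibrium everyone keeps their 21, and the group total is 4 × 21 = 84.
Each contributed unit returns 1.120 to the group as a whole (0.28 to each of 4 players), which exceeds 1, so the social optimum is full contribution: group total = 1.120 × 84 = 94.08.
Efficiency loss = 94.08 − 84 = 10.08.

10.08 dollars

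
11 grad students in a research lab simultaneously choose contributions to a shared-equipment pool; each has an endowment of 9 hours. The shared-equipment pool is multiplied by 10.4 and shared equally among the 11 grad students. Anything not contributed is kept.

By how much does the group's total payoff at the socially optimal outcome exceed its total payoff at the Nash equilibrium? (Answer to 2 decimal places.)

Each contributed unit returns 10.4/11 = 0.9455 to its contributor — below 1 — so contributing 0 is dominant for every player. At the Nash equilibrium everyone keeps their 9, and the group total is 11 × 9 = 99.
Each contributed unit returns 10.400 to the group as a whole (0.9455 to each of 11 players), which exceeds 1, so the social optimum is full contribution: group total = 10.400 × 99 = 1029.60.
Efficiency loss = 1029.60 − 99 = 930.60.

930.60 hours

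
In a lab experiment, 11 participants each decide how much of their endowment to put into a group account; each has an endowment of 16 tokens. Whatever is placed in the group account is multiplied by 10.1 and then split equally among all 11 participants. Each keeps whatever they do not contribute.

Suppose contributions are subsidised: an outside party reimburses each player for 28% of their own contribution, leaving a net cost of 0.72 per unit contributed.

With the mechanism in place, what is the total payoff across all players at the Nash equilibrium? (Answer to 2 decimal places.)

1826.88 tokens

With the mechanism, a contributed unit returns (10.1/11) / 0.72 = 1.2753 per unit of net cost to the contributor — now above 1 — so contributing fully is weakly dominant for every player.
So the Nash equilibrium is full contribution by all 11; the group earns 11 × (16 × 0.28 + 10.1 × 16) = 1826.88.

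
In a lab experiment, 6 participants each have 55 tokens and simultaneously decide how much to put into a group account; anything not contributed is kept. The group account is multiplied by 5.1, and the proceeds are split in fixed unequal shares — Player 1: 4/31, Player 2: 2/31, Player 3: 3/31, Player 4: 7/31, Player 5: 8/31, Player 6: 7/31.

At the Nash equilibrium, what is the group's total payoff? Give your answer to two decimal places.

Each unit j contributes comes back to j as 5.1 × (j's share), so j prefers to contribute only if that share exceeds 1/5.1 = 0.1961; otherwise keeping the unit dominates.
Player 4, Player 5 and Player 6 are above the threshold, contributing 55 each; the remaining 3 contribute 0. Total contributed: 165.
The group account pays out 5.1 × 165 = 841.50 in total (split across the unequal shares, but the aggregate is all that matters for the group sum).
The 3 free-riders keep 55 each, adding 165. Group total = 165 + 841.50 = 1006.50.

1006.50 tokens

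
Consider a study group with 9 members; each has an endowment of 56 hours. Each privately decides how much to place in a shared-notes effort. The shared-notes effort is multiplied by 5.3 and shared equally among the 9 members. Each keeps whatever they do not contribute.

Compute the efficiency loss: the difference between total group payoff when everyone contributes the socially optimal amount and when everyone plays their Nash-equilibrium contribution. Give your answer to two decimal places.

Each contributed unit returns 5.3/9 = 0.5889 to its contributor — below 1 — so contributing 0 is dominant for every player. At the Nash equilibrium everyone keeps their 56, and the group total is 9 × 56 = 504.
Each contributed unit returns 5.300 to the group as a whole (0.5889 to each of 9 players), which exceeds 1, so the social optimum is full contribution: group total = 5.300 × 504 = 2671.20.
Efficiency loss = 2671.20 − 504 = 2167.20.

2167.20 hours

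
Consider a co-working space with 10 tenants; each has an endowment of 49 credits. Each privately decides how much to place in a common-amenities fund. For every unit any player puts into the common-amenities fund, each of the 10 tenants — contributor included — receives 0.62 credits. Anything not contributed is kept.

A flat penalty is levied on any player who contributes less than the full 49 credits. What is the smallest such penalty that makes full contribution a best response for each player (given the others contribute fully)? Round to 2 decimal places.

Given the others contribute fully, the best deviation is to contribute 0 (any partial contribution still incurs the fine and gives up units whose private return 0.62 is below 1).
Deviating from 49 to 0 saves 49 credits but forfeits the deviator's share of the drop in the common-amenities fund: 0.62 × 49 = 30.38.
So the deviation gain is 49 − 30.38 = 18.62, and the fine must be at least 18.62 credits to wipe it out.

18.62 credits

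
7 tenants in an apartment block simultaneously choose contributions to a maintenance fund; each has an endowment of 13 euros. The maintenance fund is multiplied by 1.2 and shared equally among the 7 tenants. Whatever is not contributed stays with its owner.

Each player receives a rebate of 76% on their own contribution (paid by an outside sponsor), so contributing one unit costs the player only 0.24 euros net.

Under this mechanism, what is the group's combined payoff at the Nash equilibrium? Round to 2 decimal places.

91.00 euros

Even with the mechanism, each unit contributed returns only (1.2/7) / 0.24 = 0.7143 per unit of net cost, so contributing nothing is still dominant.
At the Nash equilibrium no one contributes; group total payoff = 7 × 13 = 91.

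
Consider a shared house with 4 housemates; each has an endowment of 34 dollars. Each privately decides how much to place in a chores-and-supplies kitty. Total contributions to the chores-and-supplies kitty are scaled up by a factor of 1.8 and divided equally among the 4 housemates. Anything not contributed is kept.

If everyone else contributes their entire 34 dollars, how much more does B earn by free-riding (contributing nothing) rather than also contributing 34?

18.70 dollars

Switching from a contribution of 34 to 0 lets B keep an extra 34 dollars, but lowers the chores-and-supplies kitty by 34, which costs B their own share of that drop: 1.8/4 × 34 = 15.30.
Net gain = 34 − 15.30 = 18.70. The private return per contributed unit (0.4500) is below 1, so free-riding is indeed the best response regardless of what the others do.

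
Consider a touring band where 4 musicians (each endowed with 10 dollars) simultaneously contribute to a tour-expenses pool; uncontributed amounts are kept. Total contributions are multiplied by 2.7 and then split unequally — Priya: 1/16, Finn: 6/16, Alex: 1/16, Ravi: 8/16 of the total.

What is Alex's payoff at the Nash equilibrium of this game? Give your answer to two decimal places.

13.38 dollars

Player j's private return per contributed unit is 2.7 × (j's share). Contributing is weakly dominant for j when that share is at least 1/2.7 = 0.3704, and contributing 0 is dominant otherwise.
Finn and Ravi are above the threshold, contributing 10 each; the remaining 2 contribute 0. Total contributed: 20.
Alex keeps 10 and receives 2.7 × 20 × 1/16 = 3.38 from the tour-expenses pool, for a payoff of 13.38.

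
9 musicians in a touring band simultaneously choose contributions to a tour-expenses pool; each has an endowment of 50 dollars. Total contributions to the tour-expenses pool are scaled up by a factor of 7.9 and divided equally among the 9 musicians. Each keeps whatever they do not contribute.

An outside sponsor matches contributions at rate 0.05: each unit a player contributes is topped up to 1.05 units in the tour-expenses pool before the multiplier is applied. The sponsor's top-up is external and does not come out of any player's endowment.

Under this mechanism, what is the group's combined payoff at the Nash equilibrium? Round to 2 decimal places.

With the mechanism, a contributed unit returns 7.9 × 1.05 / 9 = 0.9217 per unit of net cost — still below 1 — so contributing 0 remains dominant for every player.
Everyone keeps their endowment and the group total is 9 × 50 = 450.

450.00 dollars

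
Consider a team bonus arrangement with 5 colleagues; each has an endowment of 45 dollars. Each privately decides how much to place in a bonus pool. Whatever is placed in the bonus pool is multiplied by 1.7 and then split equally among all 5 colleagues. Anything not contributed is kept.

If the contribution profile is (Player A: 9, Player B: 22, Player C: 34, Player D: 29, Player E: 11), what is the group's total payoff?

298.50 dollars

Total contributed: 9 + 22 + 34 + 29 + 11 = 105; total kept: 5 × 45 − 105 = 120.
The bonus pool pays out 1.7 × 105 = 178.50 in aggregate.
Group total = 120 + 178.50 = 298.50.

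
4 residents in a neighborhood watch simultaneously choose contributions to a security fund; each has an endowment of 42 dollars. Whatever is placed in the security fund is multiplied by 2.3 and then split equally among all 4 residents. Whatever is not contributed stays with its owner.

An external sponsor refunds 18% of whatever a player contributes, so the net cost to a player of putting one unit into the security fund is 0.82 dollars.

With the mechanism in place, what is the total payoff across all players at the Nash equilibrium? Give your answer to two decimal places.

With the mechanism, a contributed unit returns (2.3/4) / 0.82 = 0.7012 per unit of net cost — still below 1 — so contributing 0 remains dominant for every player.
At the Nash equilibrium no one contributes; group total payoff = 4 × 42 = 168.

168.00 dollars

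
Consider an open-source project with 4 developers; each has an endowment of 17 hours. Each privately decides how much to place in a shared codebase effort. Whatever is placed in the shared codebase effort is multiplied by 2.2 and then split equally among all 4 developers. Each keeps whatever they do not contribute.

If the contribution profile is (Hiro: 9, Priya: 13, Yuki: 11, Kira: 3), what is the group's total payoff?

111.20 hours

Total contributed: 9 + 13 + 11 + 3 = 36; total kept: 4 × 17 − 36 = 32.
The shared codebase effort pays out 2.2 × 36 = 79.20 in aggregate.
Group total = 32 + 79.20 = 111.20.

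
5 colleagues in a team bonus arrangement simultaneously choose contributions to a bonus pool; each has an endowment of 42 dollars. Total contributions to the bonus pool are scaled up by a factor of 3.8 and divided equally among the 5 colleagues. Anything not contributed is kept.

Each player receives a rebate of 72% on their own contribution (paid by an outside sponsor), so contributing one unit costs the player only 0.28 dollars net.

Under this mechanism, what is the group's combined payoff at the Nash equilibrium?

949.20 dollars

Under the mechanism each unit contributed yields (3.8/5) / 0.28 = 2.7143 back to its contributor per unit of net cost, which exceeds 1, making full contribution the dominant choice for everyone.
At the Nash equilibrium everyone contributes 42. Group total payoff = 5 × (42 × 0.72 + 3.8 × 42) = 949.20.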